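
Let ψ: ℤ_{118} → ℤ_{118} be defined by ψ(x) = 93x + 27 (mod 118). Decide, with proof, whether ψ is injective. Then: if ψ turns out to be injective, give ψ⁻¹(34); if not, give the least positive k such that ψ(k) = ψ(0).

Suppose ψ(x_1) = ψ(x_2) in ℤ_{118}. Then 93x_1 + 27 ≡ 93x_2 + 27 (mod 118), thus 93(x_1 − x_2) ≡ 0 (mod 118).
Since gcd(93, 118) = 1, 93 is invertible modulo 118, therefore x_1 − x_2 ≡ 0 (mod 118), i.e. x_1 = x_2.
Hence ψ is injective.
We now compute 93⁻¹ mod 118 explicitly. Euclid's algorithm: 118 = 1·93 + 25, 93 = 3·25 + 18, 25 = 1·18 + 7, 18 = 2·7 + 4, 7 = 1·4 + 3, 4 = 1·3 + 1; back-substituting gives 1 = 33·93 − 26·118, so 93⁻¹ ≡ 33 (mod 118).
Since ψ is injective, we find ψ⁻¹(34): we need 93x ≡ 34 − 27 ≡ 7 (mod 118). Using 93⁻¹ = 33: x ≡ 33·7 = 231 = 1·118 + 113, so x = 113.
Check: ψ(113) = 93·113 + 27 = 10536 = 89·118 + 34 ≡ 34 (mod 118).

113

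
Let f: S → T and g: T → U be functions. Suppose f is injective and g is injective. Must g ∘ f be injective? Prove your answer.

injective

Suppose (g ∘ f)(u) = (g ∘ f)(v), i.e. g(f(u)) = g(f(v)).
Since g is injective, f(u) = f(v). Since f is injective, u = v. Therefore g ∘ f is injective.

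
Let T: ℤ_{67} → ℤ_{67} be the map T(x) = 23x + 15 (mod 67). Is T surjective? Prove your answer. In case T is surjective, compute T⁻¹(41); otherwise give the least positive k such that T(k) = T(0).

39

Since gcd(23, 67) = 1, 23 is invertible modulo 67. Euclid's algorithm: 67 = 2·23 + 21, 23 = 1·21 + 2, 21 = 10·2 + 1; back-substituting gives 1 = 35·23 − 12·67, so 23⁻¹ ≡ 35 (mod 67).
For any y ∈ ℤ_{67}, x = 35(y − 15) mod 67 satisfies T(x) = 23·35(y − 15) + 15 ≡ y (since 23·35 ≡ 1 mod 67). So every y has a preimage.
Therefore T is surjective.
Since T is surjective, we compute T⁻¹(41): solve 23x + 15 ≡ 41 (mod 67), i.e. 23x ≡ 26 (mod 67).
Multiplying by 23⁻¹ = 35 gives x ≡ 35·26 = 910 = 13·67 + 39 ≡ 39 (mod 67).
Check: T(39) = 23·39 + 15 = 912 = 13·67 + 41 ≡ 41 (mod 67).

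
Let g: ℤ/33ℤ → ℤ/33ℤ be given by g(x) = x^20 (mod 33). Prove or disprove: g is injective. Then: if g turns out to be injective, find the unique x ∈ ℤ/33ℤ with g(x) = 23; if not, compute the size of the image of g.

g(1) = 1^20 = 1.
g(2): Repeated squaring mod 33: 2^1 ≡ 2, 2^2 ≡ 2² = 4, 2^4 ≡ 4² = 16, 2^8 ≡ 16² = 256 ≡ 25, 2^16 ≡ 25² = 625 ≡ 31. Since 20 = 16 + 4, 2^20 ≡ 31·16: 31·16 = 496 ≡ 1. So 2^20 ≡ 1 (mod 33).
So g(1) = g(2) = 1 while 1 ≠ 2, therefore g is not injective.
Since g is not injective, we determine |image(g)|. Computing x^20 mod 33 for each x (by repeated squaring, reducing mod 33 at every step), the values g(0), g(1), …, g(32) are: 0, 1, 1, 12, 1, 1, 12, 1, 1, 12, 1, 22, 12, 1, 1, 12, 1, 1, 12, 1, 1, 12, 22, 1, 12, 1, 1, 12, 1, 1, 12, 1, 1.
The distinct values are {0, 1, 12, 22}; there are 4 of them.

4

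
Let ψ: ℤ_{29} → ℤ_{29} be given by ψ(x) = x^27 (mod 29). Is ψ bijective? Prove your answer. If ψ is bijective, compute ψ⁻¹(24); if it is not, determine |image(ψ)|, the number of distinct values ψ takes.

Since 29 is prime, the nonzero elements of ℤ_{29} form a cyclic group of order 28.
As gcd(27, 28) = 1, raising to the 27th power is a bijection on this group: if x_1^27 ≡ x_2^27 then (x_1x_2^{−1})^27 = 1, and the only element of order dividing gcd(27, 28) = 1 is 1, so x_1 = x_2.
With ψ(0) = 0 this makes ψ injective on all of ℤ_{29}, hence bijective (finite equal-size domain and codomain). In particular ψ is bijective.
Since ψ is bijective, we find the preimage of 24. The inverse of x ↦ x^27 on (ℤ_{29})^× is x ↦ x^27, because 27·27 = 729 = 26·28 + 1 ≡ 1 (mod 28) and x^{28} = 1 for x ≠ 0 (Fermat). So ψ⁻¹(24) = 24^27 mod 29.
Repeated squaring mod 29: 24^1 ≡ 24, 24^2 ≡ 24² = 576 ≡ 25, 24^4 ≡ 25² = 625 ≡ 16, 24^8 ≡ 16² = 256 ≡ 24, 24^16 ≡ 24² = 576 ≡ 25. Since 27 = 16 + 8 + 2 + 1, 24^27 ≡ 25·24·25·24: 25·24 = 600 ≡ 20, then 20·25 = 500 ≡ 7, then 7·24 = 168 ≡ 23. So 24^27 ≡ 23 (mod 29).
Hence ψ⁻¹(24) = 23.

23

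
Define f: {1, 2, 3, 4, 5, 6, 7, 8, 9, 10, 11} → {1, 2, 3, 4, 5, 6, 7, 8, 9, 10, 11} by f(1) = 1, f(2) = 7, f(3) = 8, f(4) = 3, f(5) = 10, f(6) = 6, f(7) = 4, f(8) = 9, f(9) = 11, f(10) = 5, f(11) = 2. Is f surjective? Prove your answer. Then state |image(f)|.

11

Every element of the codomain has a preimage: 1 = f(1), 2 = f(11), 3 = f(4), 4 = f(7), 5 = f(10), 6 = f(6), 7 = f(2), 8 = f(3), 9 = f(8), 10 = f(5), 11 = f(9).
Hence f is surjective.
The image of f is {1, 2, 3, 4, 5, 6, 7, 8, 9, 10, 11}, which has 11 elements.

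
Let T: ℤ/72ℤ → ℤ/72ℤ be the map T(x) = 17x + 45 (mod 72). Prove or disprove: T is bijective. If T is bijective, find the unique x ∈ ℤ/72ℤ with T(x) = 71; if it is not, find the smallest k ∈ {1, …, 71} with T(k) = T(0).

Suppose T(x_1) = T(x_2) in ℤ/72ℤ. Then 17x_1 + 45 ≡ 17x_2 + 45 (mod 72), so 17(x_1 − x_2) ≡ 0 (mod 72).
Since gcd(17, 72) = 1, 17 is invertible modulo 72, so x_1 − x_2 ≡ 0 (mod 72), i.e. x_1 = x_2.
We now compute 17⁻¹ mod 72 explicitly. Euclid's algorithm: 72 = 4·17 + 4, 17 = 4·4 + 1; back-substituting gives 1 = 17·17 − 4·72, so 17⁻¹ ≡ 17 (mod 72).
Then y ↦ 17(y − 45) is a two-sided inverse to T, so every y ∈ ℤ/72ℤ has a preimage.
Hence T is bijective.
Since T is bijective, we compute T⁻¹(71): solve 17x + 45 ≡ 71 (mod 72), i.e. 17x ≡ 26 (mod 72).
Multiplying by 17⁻¹ = 17 gives x ≡ 17·26 = 442 = 6·72 + 10 ≡ 10 (mod 72).
Check: T(10) = 17·10 + 45 = 215 = 2·72 + 71 ≡ 71 (mod 72).

10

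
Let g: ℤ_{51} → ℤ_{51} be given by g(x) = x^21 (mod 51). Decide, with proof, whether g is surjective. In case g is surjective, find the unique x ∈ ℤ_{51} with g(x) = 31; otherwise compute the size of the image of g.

Computing x^21 mod 51 for each x (by repeated squaring, reducing mod 51 at every step), the values g(0), g(1), …, g(50) are: 0, 1, 32, 39, 4, 14, 24, 28, 26, 42, 40, 44, 3, 13, 29, 36, 16, 17, 18, 49, 5, 21, 31, 41, 45, 43, 8, 6, 10, 20, 30, 46, 2, 33, 34, 35, 15, 22, 38, 48, 7, 11, 9, 25, 23, 27, 37, 47, 12, 19, 50.
Every element of ℤ_{51} appears exactly once in this list, so g is a bijection, and in particular surjective.
Since g is surjective, we read off the preimage of 31 from the same table: g(22) = 31, so g⁻¹(31) = 22.

22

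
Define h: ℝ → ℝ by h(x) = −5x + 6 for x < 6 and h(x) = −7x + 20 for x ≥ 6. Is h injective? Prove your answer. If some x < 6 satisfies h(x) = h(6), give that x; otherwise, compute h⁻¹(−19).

28/5

Both pieces are strictly decreasing (slopes −5 and −7), so each is injective on its own interval.
The left piece maps (−∞, 6) onto (−24, ∞); the right piece maps [6, ∞) onto (−∞, −22].
These images overlap. In particular h(6) = −22 (right piece), and solving −5x + 6 = −22 on the left piece gives x = 28/5 < 6.
So h(28/5) = h(6) with 28/5 ≠ 6, and h is not injective. This x = 28/5 is the requested value below 6.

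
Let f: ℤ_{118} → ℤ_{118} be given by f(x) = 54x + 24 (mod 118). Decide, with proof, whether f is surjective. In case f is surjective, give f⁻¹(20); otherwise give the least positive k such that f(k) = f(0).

Since gcd(54, 118) = 2, we have 54x ≡ 0 (mod 2) for all x, so f(x) ≡ 0 (mod 2).
But 1 ≢ 0 (mod 2), so 1 ∈ ℤ_{118} has no preimage. Therefore f is not surjective.
Since f is not surjective, we find the least positive k with f(k) = f(0): this means 54k ≡ 0 (mod 118), i.e. 118 ∣ 54k. Since gcd(54, 118) = 2, dividing through by 2 this holds exactly when 59 ∣ 27k, and as gcd(27, 59) = 1, exactly when 59 ∣ k.
The smallest positive such k is 59.

59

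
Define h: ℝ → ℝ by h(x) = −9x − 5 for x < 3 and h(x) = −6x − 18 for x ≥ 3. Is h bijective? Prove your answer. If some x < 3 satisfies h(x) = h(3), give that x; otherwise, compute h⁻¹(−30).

Both pieces are strictly decreasing (slopes −9 and −6), so each is injective on its own interval.
The left piece maps (−∞, 3) onto (−32, ∞); the right piece maps [3, ∞) onto (−∞, −36].
The images leave a gap (−32 has no preimage), so h is not surjective, hence not bijective.
Because the two images are disjoint, no x < 3 has h(x) = h(3), so we compute h⁻¹(−30): −30 lies in (−32, ∞), so solve −9x − 5 = −30: x = (−30 + 5)/(−9) = 25/9.

25/9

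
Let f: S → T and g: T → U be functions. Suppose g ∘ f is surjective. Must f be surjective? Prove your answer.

No. Take S = {0, 1, 2}, T = {0, 1, 2, 3, 4, 5}, U = {0}, f(a) = 0 for every a ∈ S, and g(b) = 0 for every b ∈ T.
Then g ∘ f is surjective onto {0}, but 5 ∈ T has no preimage under f, so f is not surjective.

not surjective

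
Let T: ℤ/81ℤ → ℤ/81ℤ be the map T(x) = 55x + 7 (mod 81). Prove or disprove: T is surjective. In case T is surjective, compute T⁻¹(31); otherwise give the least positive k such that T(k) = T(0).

24

Recall that surjectivity means every element of the codomain has a preimage under T.
Since gcd(55, 81) = 1, 55 is invertible modulo 81. Euclid's algorithm: 81 = 1·55 + 26, 55 = 2·26 + 3, 26 = 8·3 + 2, 3 = 1·2 + 1; back-substituting gives 1 = 28·55 − 19·81, so 55⁻¹ ≡ 28 (mod 81).
Then y ↦ 28(y − 7) is a two-sided inverse to T, so every y ∈ ℤ/81ℤ has a preimage.
Therefore T is surjective.
Since T is surjective, we find T⁻¹(31): we need 55x ≡ 31 − 7 ≡ 24 (mod 81). Using 55⁻¹ = 28: x ≡ 28·24 = 672 = 8·81 + 24, so x = 24.
Check: T(24) = 55·24 + 7 = 1327 = 16·81 + 31 ≡ 31 (mod 81).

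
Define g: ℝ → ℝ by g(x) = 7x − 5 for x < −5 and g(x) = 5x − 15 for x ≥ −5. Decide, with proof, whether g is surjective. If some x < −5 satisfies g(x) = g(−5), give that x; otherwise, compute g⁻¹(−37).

-22/5

Both pieces are strictly increasing (slopes 7 and 5), so each is injective on its own interval.
The left piece maps (−∞, −5) onto (−∞, −40); the right piece maps [−5, ∞) onto [−40, ∞).
These images together cover ℝ, so g is surjective.
Because the two images are disjoint, no x < −5 has g(x) = g(−5), so we compute g⁻¹(−37): −37 lies in [−40, ∞), so solve 5x − 15 = −37: x = (−37 + 15)/5 = −22/5.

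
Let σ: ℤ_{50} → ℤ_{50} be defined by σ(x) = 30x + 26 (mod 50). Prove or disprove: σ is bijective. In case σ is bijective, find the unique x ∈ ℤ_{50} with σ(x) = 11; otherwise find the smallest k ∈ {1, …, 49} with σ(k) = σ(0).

5

We have gcd(30, 50) = 10 > 1. Taking s = 0 and t = 5: σ(0) = 26 and σ(5) = 30·5 + 26 = 176 ≡ 26 (mod 50).
So σ(0) = σ(5) while 0 ≠ 5, thus σ is not injective, hence not bijective.
Since σ is not bijective, we find the least positive k with σ(k) = σ(0): this means 30k ≡ 0 (mod 50), i.e. 50 ∣ 30k. Since gcd(30, 50) = 10, dividing through by 10 this holds exactly when 5 ∣ 3k, and as gcd(3, 5) = 1, exactly when 5 ∣ k.
The smallest positive such k is 5.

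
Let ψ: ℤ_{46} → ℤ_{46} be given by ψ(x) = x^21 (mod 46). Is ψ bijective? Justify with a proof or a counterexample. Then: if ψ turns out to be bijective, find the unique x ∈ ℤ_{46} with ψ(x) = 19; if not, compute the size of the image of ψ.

17

Computing x^21 mod 46 for each x (by repeated squaring, reducing mod 46 at every step), the values ψ(0), ψ(1), …, ψ(45) are: 0, 1, 12, 31, 6, 37, 4, 33, 26, 41, 30, 21, 2, 39, 28, 43, 36, 19, 32, 17, 38, 11, 22, 23, 24, 35, 8, 29, 14, 27, 10, 3, 18, 7, 44, 25, 16, 5, 20, 13, 42, 9, 40, 15, 34, 45.
Every element of ℤ_{46} appears exactly once in this list, so ψ is a bijection, and in particular bijective.
Since ψ is bijective, we read off the preimage of 19 from the same table: ψ(17) = 19, so ψ⁻¹(19) = 17.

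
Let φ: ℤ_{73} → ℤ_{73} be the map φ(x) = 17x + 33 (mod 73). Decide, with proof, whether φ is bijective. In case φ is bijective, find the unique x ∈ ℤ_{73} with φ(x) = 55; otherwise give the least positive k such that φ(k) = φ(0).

Recall: φ is injective if φ(u) = φ(v) implies u = v.
If φ(u) = φ(v), then 17u ≡ 17v (mod 73). Because gcd(17, 73) = 1, we may cancel 17 to get u ≡ v (mod 73).
We now compute 17⁻¹ mod 73 explicitly. Euclid's algorithm: 73 = 4·17 + 5, 17 = 3·5 + 2, 5 = 2·2 + 1; back-substituting gives 1 = 43·17 − 10·73, so 17⁻¹ ≡ 43 (mod 73).
For any y ∈ ℤ_{73}, x = 43(y − 33) mod 73 satisfies φ(x) = 17·43(y − 33) + 33 ≡ y (since 17·43 ≡ 1 mod 73). So every y has a preimage.
Therefore φ is bijective.
Since φ is bijective, we find φ⁻¹(55): we need 17x ≡ 55 − 33 ≡ 22 (mod 73). Using 17⁻¹ = 43: x ≡ 43·22 = 946 = 12·73 + 70, so x = 70.
Check: φ(70) = 17·70 + 33 = 1223 = 16·73 + 55 ≡ 55 (mod 73).

70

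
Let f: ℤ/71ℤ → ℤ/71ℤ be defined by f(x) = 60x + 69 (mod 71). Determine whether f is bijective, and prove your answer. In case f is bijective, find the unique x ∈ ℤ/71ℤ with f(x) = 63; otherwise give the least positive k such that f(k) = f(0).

Recall that f is injective when f(u) = f(v) forces u = v.
If f(u) = f(v), then 60u ≡ 60v (mod 71). Because gcd(60, 71) = 1, we may cancel 60 to get u ≡ v (mod 71).
We now compute 60⁻¹ mod 71 explicitly. Euclid's algorithm: 71 = 1·60 + 11, 60 = 5·11 + 5, 11 = 2·5 + 1; back-substituting gives 1 = 58·60 − 49·71, so 60⁻¹ ≡ 58 (mod 71).
For any y ∈ ℤ/71ℤ, x = 58(y − 69) mod 71 satisfies f(x) = 60·58(y − 69) + 69 ≡ y (since 60·58 ≡ 1 mod 71). So every y has a preimage.
Therefore f is bijective.
Since f is bijective, we compute f⁻¹(63): solve 60x + 69 ≡ 63 (mod 71), i.e. 60x ≡ 65 (mod 71).
Multiplying by 60⁻¹ = 58 gives x ≡ 58·65 = 3770 = 53·71 + 7 ≡ 7 (mod 71).
Check: f(7) = 60·7 + 69 = 489 = 6·71 + 63 ≡ 63 (mod 71).

7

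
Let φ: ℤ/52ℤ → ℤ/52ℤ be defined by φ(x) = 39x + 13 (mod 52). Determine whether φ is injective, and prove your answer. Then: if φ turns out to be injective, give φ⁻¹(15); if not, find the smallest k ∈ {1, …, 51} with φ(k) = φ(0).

We have gcd(39, 52) = 13 > 1. Taking u = 0 and v = 4: φ(0) = 13 and φ(4) = 39·4 + 13 = 169 ≡ 13 (mod 52).
So φ(0) = φ(4) while 0 ≠ 4, hence φ is not injective.
Since φ is not injective, we find the least positive k with φ(k) = φ(0): this means 39k ≡ 0 (mod 52), i.e. 52 ∣ 39k. Since gcd(39, 52) = 13, dividing through by 13 this holds exactly when 4 ∣ 3k, and as gcd(3, 4) = 1, exactly when 4 ∣ k.
The smallest positive such k is 4.

4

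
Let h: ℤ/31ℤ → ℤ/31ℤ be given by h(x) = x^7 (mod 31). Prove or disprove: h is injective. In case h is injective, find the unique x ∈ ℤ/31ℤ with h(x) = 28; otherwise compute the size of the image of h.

7

Since 31 is prime, the nonzero elements of ℤ/31ℤ form a cyclic group of order 30.
As gcd(7, 30) = 1, raising to the 7th power is a bijection on this group: if s^7 ≡ t^7 then (st^{−1})^7 = 1, and the only element of order dividing gcd(7, 30) = 1 is 1, so s = t.
With h(0) = 0 this makes h injective on all of ℤ/31ℤ, hence bijective (finite equal-size domain and codomain). In particular h is injective.
Since h is injective, we find the preimage of 28. The inverse of x ↦ x^7 on (ℤ/31ℤ)^× is x ↦ x^13, because 7·13 = 91 = 3·30 + 1 ≡ 1 (mod 30) and x^{30} = 1 for x ≠ 0 (Fermat). So h⁻¹(28) = 28^13 mod 31.
Repeated squaring mod 31: 28^1 ≡ 28, 28^2 ≡ 28² = 784 ≡ 9, 28^4 ≡ 9² = 81 ≡ 19, 28^8 ≡ 19² = 361 ≡ 20. Since 13 = 8 + 4 + 1, 28^13 ≡ 20·19·28: 20·19 = 380 ≡ 8, then 8·28 = 224 ≡ 7. So 28^13 ≡ 7 (mod 31).
Hence h⁻¹(28) = 7.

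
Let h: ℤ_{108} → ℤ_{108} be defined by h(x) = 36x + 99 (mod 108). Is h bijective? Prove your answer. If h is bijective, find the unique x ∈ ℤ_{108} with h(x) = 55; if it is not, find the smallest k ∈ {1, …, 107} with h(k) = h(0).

We have gcd(36, 108) = 36 > 1. Taking x_1 = 0 and x_2 = 3: h(0) = 99 and h(3) = 36·3 + 99 = 207 ≡ 99 (mod 108).
So h(0) = h(3) while 0 ≠ 3, so h is not injective, hence not bijective.
Since h is not bijective, we find the least positive k with h(k) = h(0): this means 36k ≡ 0 (mod 108), i.e. 108 ∣ 36k. Since gcd(36, 108) = 36, dividing through by 36 this holds exactly when 3 ∣ k.
The smallest positive such k is 3.

3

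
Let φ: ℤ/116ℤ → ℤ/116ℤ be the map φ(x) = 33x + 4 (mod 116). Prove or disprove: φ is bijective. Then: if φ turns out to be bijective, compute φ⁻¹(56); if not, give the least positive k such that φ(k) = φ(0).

100

By definition, φ is injective when φ(a) = φ(b) forces a = b.
Suppose φ(a) = φ(b) in ℤ/116ℤ. Then 33a + 4 ≡ 33b + 4 (mod 116), thus 33(a − b) ≡ 0 (mod 116).
Since gcd(33, 116) = 1, 33 is invertible modulo 116, so a − b ≡ 0 (mod 116), i.e. a = b.
We now compute 33⁻¹ mod 116 explicitly. Euclid's algorithm: 116 = 3·33 + 17, 33 = 1·17 + 16, 17 = 1·16 + 1; back-substituting gives 1 = 109·33 − 31·116, so 33⁻¹ ≡ 109 (mod 116).
Then y ↦ 109(y − 4) is a two-sided inverse to φ, so every y ∈ ℤ/116ℤ has a preimage.
Hence φ is bijective.
Since φ is bijective, we find φ⁻¹(56): we need 33x ≡ 56 − 4 ≡ 52 (mod 116). Using 33⁻¹ = 109: x ≡ 109·52 = 5668 = 48·116 + 100, so x = 100.
Check: φ(100) = 33·100 + 4 = 3304 = 28·116 + 56 ≡ 56 (mod 116).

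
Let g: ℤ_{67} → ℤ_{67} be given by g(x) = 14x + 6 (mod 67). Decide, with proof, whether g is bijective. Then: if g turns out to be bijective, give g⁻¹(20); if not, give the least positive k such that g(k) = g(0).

1

Recall: g is injective if g(u) = g(v) implies u = v.
Suppose g(u) = g(v) in ℤ_{67}. Then 14u + 6 ≡ 14v + 6 (mod 67), hence 14(u − v) ≡ 0 (mod 67).
Since gcd(14, 67) = 1, 14 is invertible modulo 67, so u − v ≡ 0 (mod 67), i.e. u = v.
We now compute 14⁻¹ mod 67 explicitly. Euclid's algorithm: 67 = 4·14 + 11, 14 = 1·11 + 3, 11 = 3·3 + 2, 3 = 1·2 + 1; back-substituting gives 1 = 24·14 − 5·67, so 14⁻¹ ≡ 24 (mod 67).
Then y ↦ 24(y − 6) is a two-sided inverse to g, so every y ∈ ℤ_{67} has a preimage.
Thus g is bijective.
Since g is bijective, we find g⁻¹(20): we need 14x ≡ 20 − 6 ≡ 14 (mod 67). Using 14⁻¹ = 24: x ≡ 24·14 = 336 = 5·67 + 1, so x = 1.
Check: g(1) = 14·1 + 6 = 20 ≡ 20 (mod 67).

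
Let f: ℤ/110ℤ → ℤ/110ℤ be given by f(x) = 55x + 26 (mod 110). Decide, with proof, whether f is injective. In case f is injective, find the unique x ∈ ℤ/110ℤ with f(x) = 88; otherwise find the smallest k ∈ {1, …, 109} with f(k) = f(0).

2

Recall: injectivity means: for all a, b in the domain, f(a) = f(b) implies a = b.
We have gcd(55, 110) = 55 > 1. Taking a = 0 and b = 2: f(0) = 26 and f(2) = 55·2 + 26 = 136 ≡ 26 (mod 110).
So f(0) = f(2) while 0 ≠ 2, therefore f is not injective.
Since f is not injective, we find the least positive k with f(k) = f(0): this means 55k ≡ 0 (mod 110), i.e. 110 ∣ 55k. Since gcd(55, 110) = 55, dividing through by 55 this holds exactly when 2 ∣ k.
The smallest positive such k is 2.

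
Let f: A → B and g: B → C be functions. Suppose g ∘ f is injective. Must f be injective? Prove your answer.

Suppose f(u) = f(v). Applying g: (g ∘ f)(u) = (g ∘ f)(v). Since g ∘ f is injective, u = v. So f is injective.

injective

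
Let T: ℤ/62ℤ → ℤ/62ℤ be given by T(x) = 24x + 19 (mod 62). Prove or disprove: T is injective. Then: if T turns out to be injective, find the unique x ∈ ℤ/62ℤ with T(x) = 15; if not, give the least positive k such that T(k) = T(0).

Recall: T is injective when T(a) = T(b) forces a = b.
We have gcd(24, 62) = 2 > 1. Taking a = 0 and b = 31: T(0) = 19 and T(31) = 24·31 + 19 = 763 ≡ 19 (mod 62).
So T(0) = T(31) while 0 ≠ 31, so T is not injective.
Since T is not injective, we find the least positive k with T(k) = T(0): this means 24k ≡ 0 (mod 62), i.e. 62 ∣ 24k. Since gcd(24, 62) = 2, dividing through by 2 this holds exactly when 31 ∣ 12k, and as gcd(12, 31) = 1, exactly when 31 ∣ k.
The smallest positive such k is 31.

31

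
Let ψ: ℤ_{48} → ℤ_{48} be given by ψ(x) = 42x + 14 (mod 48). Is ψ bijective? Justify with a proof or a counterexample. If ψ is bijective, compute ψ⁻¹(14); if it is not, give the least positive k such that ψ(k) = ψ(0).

We have gcd(42, 48) = 6 > 1. Taking a = 0 and b = 8: ψ(0) = 14 and ψ(8) = 42·8 + 14 = 350 ≡ 14 (mod 48).
So ψ(0) = ψ(8) while 0 ≠ 8, hence ψ is not injective, hence not bijective.
Since ψ is not bijective, we find the least positive k with ψ(k) = ψ(0): this means 42k ≡ 0 (mod 48), i.e. 48 ∣ 42k. Since gcd(42, 48) = 6, dividing through by 6 this holds exactly when 8 ∣ 7k, and as gcd(7, 8) = 1, exactly when 8 ∣ k.
The smallest positive such k is 8.

8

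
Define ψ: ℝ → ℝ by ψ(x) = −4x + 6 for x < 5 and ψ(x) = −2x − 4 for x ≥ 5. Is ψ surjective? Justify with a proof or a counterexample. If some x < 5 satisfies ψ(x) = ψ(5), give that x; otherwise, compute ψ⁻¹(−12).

Both pieces are strictly decreasing (slopes −4 and −2), so each is injective on its own interval.
The left piece maps (−∞, 5) onto (−14, ∞); the right piece maps [5, ∞) onto (−∞, −14].
These images together cover ℝ, so ψ is surjective.
Because the two images are disjoint, no x < 5 has ψ(x) = ψ(5), so we compute ψ⁻¹(−12): −12 lies in (−14, ∞), so solve −4x + 6 = −12: x = (−12 − 6)/(−4) = 9/2.

9/2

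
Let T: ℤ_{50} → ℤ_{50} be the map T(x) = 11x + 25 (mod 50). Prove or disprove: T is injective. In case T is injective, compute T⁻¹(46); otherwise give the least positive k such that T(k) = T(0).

Suppose T(s) = T(t) in ℤ_{50}. Then 11s + 25 ≡ 11t + 25 (mod 50), hence 11(s − t) ≡ 0 (mod 50).
Since gcd(11, 50) = 1, 11 is invertible modulo 50, hence s − t ≡ 0 (mod 50), i.e. s = t.
Thus T is injective.
We now compute 11⁻¹ mod 50 explicitly. Euclid's algorithm: 50 = 4·11 + 6, 11 = 1·6 + 5, 6 = 1·5 + 1; back-substituting gives 1 = 41·11 − 9·50, so 11⁻¹ ≡ 41 (mod 50).
Since T is injective, we compute T⁻¹(46): solve 11x + 25 ≡ 46 (mod 50), i.e. 11x ≡ 21 (mod 50).
Multiplying by 11⁻¹ = 41 gives x ≡ 41·21 = 861 = 17·50 + 11 ≡ 11 (mod 50).
Check: T(11) = 11·11 + 25 = 146 = 2·50 + 46 ≡ 46 (mod 50).

11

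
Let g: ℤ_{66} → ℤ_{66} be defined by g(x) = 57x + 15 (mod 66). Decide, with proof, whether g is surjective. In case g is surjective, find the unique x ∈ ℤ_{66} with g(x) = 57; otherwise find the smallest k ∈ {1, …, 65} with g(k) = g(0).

22

By definition, surjectivity means every element of the codomain has a preimage under g.
Since gcd(57, 66) = 3, we have 57x ≡ 0 (mod 3) for all x, so g(x) ≡ 0 (mod 3).
But 1 ≢ 0 (mod 3), so 1 ∈ ℤ_{66} has no preimage. Thus g is not surjective.
Since g is not surjective, we find the least positive k with g(k) = g(0): this means 57k ≡ 0 (mod 66), i.e. 66 ∣ 57k. Since gcd(57, 66) = 3, dividing through by 3 this holds exactly when 22 ∣ 19k, and as gcd(19, 22) = 1, exactly when 22 ∣ k.
The smallest positive such k is 22.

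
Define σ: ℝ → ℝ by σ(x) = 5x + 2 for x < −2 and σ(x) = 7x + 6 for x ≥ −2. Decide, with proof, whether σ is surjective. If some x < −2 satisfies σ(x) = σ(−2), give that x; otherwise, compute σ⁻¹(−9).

Both pieces are strictly increasing (slopes 5 and 7), so each is injective on its own interval.
The left piece maps (−∞, −2) onto (−∞, −8); the right piece maps [−2, ∞) onto [−8, ∞).
These images together cover ℝ, so σ is surjective.
Because the two images are disjoint, no x < −2 has σ(x) = σ(−2), so we compute σ⁻¹(−9): −9 lies in (−∞, −8), so solve 5x + 2 = −9: x = (−9 − 2)/5 = −11/5.

-11/5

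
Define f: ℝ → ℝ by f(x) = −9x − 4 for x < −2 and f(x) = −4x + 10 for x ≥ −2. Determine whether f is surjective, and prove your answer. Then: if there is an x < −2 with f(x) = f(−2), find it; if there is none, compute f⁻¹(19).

-22/9

Both pieces are strictly decreasing (slopes −9 and −4), so each is injective on its own interval.
The left piece maps (−∞, −2) onto (14, ∞); the right piece maps [−2, ∞) onto (−∞, 18].
The union (14, ∞) ∪ (−∞, 18] covers ℝ, so f is surjective.
For the follow-up: the images overlap, so an x < −2 with f(x) = f(−2) exists. f(−2) = 18; solving −9x − 4 = 18 for x < −2 gives x = (18 + 4)/(−9) = −22/9.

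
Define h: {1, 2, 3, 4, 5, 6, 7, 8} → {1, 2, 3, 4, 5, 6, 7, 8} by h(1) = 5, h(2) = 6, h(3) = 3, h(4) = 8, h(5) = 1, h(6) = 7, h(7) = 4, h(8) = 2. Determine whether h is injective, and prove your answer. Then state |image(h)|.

The values h(1), …, h(8) are 5, 6, 3, 8, 1, 7, 4, 2 — all distinct.
So h(a) = h(b) only when a = b, and h is injective.
The image of h is {1, 2, 3, 4, 5, 6, 7, 8}, which has 8 elements.

8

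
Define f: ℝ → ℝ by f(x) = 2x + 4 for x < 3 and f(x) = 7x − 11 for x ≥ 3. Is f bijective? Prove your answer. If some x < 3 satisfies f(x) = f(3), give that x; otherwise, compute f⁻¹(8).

Both pieces are strictly increasing (slopes 2 and 7), so each is injective on its own interval.
The left piece maps (−∞, 3) onto (−∞, 10); the right piece maps [3, ∞) onto [10, ∞).
Since 10 = 10, the images partition ℝ: f is injective and surjective, hence bijective.
Because the two images are disjoint, no x < 3 has f(x) = f(3), so we compute f⁻¹(8): 8 lies in (−∞, 10), so solve 2x + 4 = 8: x = (8 − 4)/2 = 2.

2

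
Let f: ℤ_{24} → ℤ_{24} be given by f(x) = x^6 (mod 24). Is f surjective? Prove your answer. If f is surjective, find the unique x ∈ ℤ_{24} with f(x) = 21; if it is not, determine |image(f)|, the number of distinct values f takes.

4

f(2): Repeated squaring mod 24: 2^1 ≡ 2, 2^2 ≡ 2² = 4, 2^4 ≡ 4² = 16. Since 6 = 4 + 2, 2^6 ≡ 16·4: 16·4 = 64 ≡ 16. So 2^6 ≡ 16 (mod 24).
f(4): Repeated squaring mod 24: 4^1 ≡ 4, 4^2 ≡ 4² = 16, 4^4 ≡ 16² = 256 ≡ 16. Since 6 = 4 + 2, 4^6 ≡ 16·16: 16·16 = 256 ≡ 16. So 4^6 ≡ 16 (mod 24).
So f(2) = f(4) = 16 while 2 ≠ 4, therefore f is not injective.
A non-injective map from the 24-element set ℤ_{24} to itself takes at most 23 distinct values, so it cannot be surjective. So f is not surjective.
Since f is not surjective, we determine |image(f)|. Computing x^6 mod 24 for each x (by repeated squaring, reducing mod 24 at every step), the values f(0), f(1), …, f(23) are: 0, 1, 16, 9, 16, 1, 0, 1, 16, 9, 16, 1, 0, 1, 16, 9, 16, 1, 0, 1, 16, 9, 16, 1.
The distinct values are {0, 1, 9, 16}; there are 4 of them.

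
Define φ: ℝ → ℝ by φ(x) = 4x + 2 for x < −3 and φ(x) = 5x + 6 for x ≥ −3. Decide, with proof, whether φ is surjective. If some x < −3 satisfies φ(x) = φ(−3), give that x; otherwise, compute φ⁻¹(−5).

-11/5

Both pieces are strictly increasing (slopes 4 and 5), so each is injective on its own interval.
The left piece maps (−∞, −3) onto (−∞, −10); the right piece maps [−3, ∞) onto [−9, ∞).
The union (−∞, −10) ∪ [−9, ∞) omits the interval between −10 and −9; in particular −10 has no preimage. So φ is not surjective.
Because the two images are disjoint, no x < −3 has φ(x) = φ(−3), so we compute φ⁻¹(−5): −5 lies in [−9, ∞), so solve 5x + 6 = −5: x = (−5 − 6)/5 = −11/5.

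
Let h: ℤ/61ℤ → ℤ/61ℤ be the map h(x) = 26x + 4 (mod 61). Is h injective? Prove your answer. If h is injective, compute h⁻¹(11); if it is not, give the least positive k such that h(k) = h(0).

Suppose h(u) = h(v) in ℤ/61ℤ. Then 26u + 4 ≡ 26v + 4 (mod 61), so 26(u − v) ≡ 0 (mod 61).
Since gcd(26, 61) = 1, 26 is invertible modulo 61, so u − v ≡ 0 (mod 61), i.e. u = v.
Thus h is injective.
We now compute 26⁻¹ mod 61 explicitly. Euclid's algorithm: 61 = 2·26 + 9, 26 = 2·9 + 8, 9 = 1·8 + 1; back-substituting gives 1 = 54·26 − 23·61, so 26⁻¹ ≡ 54 (mod 61).
Since h is injective, we find h⁻¹(11): we need 26x ≡ 11 − 4 ≡ 7 (mod 61). Using 26⁻¹ = 54: x ≡ 54·7 = 378 = 6·61 + 12, so x = 12.
Check: h(12) = 26·12 + 4 = 316 = 5·61 + 11 ≡ 11 (mod 61).

12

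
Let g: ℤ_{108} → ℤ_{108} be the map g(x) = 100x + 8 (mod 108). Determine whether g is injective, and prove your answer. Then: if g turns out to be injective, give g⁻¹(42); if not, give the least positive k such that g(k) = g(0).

Recall: injectivity means: for all u, v in the domain, g(u) = g(v) implies u = v.
We have gcd(100, 108) = 4 > 1. Taking u = 0 and v = 27: g(0) = 8 and g(27) = 100·27 + 8 = 2708 ≡ 8 (mod 108).
So g(0) = g(27) while 0 ≠ 27, so g is not injective.
Since g is not injective, we find the least positive k with g(k) = g(0): this means 100k ≡ 0 (mod 108), i.e. 108 ∣ 100k. Since gcd(100, 108) = 4, dividing through by 4 this holds exactly when 27 ∣ 25k, and as gcd(25, 27) = 1, exactly when 27 ∣ k.
The smallest positive such k is 27.

27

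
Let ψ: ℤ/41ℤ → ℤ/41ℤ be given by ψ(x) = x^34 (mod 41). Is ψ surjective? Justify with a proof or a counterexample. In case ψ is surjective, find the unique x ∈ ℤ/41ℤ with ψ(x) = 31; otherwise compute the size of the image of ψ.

21

ψ(20): Repeated squaring mod 41: 20^1 ≡ 20, 20^2 ≡ 20² = 400 ≡ 31, 20^4 ≡ 31² = 961 ≡ 18, 20^8 ≡ 18² = 324 ≡ 37, 20^16 ≡ 37² = 1369 ≡ 16, 20^32 ≡ 16² = 256 ≡ 10. Since 34 = 32 + 2, 20^34 ≡ 10·31: 10·31 = 310 ≡ 23. So 20^34 ≡ 23 (mod 41).
ψ(21): Repeated squaring mod 41: 21^1 ≡ 21, 21^2 ≡ 21² = 441 ≡ 31, 21^4 ≡ 31² = 961 ≡ 18, 21^8 ≡ 18² = 324 ≡ 37, 21^16 ≡ 37² = 1369 ≡ 16, 21^32 ≡ 16² = 256 ≡ 10. Since 34 = 32 + 2, 21^34 ≡ 10·31: 10·31 = 310 ≡ 23. So 21^34 ≡ 23 (mod 41).
So ψ(20) = ψ(21) = 23 while 20 ≠ 21, so ψ is not injective.
A non-injective map from the 41-element set ℤ/41ℤ to itself takes at most 40 distinct values, so it cannot be surjective. Hence ψ is not surjective.
Since ψ is not surjective, we determine |image(ψ)|. Computing x^34 mod 41 for each x (by repeated squaring, reducing mod 41 at every step), the values ψ(0), ψ(1), …, ψ(40) are: 0, 1, 25, 9, 10, 31, 20, 39, 4, 40, 37, 5, 8, 21, 32, 33, 18, 36, 16, 2, 23, 23, 2, 16, 36, 18, 33, 32, 21, 8, 5, 37, 40, 4, 39, 20, 31, 10, 9, 25, 1.
The distinct values are {0, 1, 2, 4, 5, 8, 9, 10, 16, 18, 20, 21, 23, 25, 31, 32, 33, 36, 37, 39, 40}; there are 21 of them.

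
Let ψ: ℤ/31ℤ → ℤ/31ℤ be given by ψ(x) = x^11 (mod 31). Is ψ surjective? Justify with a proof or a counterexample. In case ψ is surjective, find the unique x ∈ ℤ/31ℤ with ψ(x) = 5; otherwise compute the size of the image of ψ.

Since 31 is prime, the nonzero elements of ℤ/31ℤ form a cyclic group of order 30.
As gcd(11, 30) = 1, raising to the 11th power is a bijection on this group: if a^11 ≡ b^11 then (ab^{−1})^11 = 1, and the only element of order dividing gcd(11, 30) = 1 is 1, so a = b.
With ψ(0) = 0 this makes ψ injective on all of ℤ/31ℤ, hence bijective (finite equal-size domain and codomain). In particular ψ is surjective.
Since ψ is surjective, we find the preimage of 5. The inverse of x ↦ x^11 on (ℤ/31ℤ)^× is x ↦ x^11, because 11·11 = 121 = 4·30 + 1 ≡ 1 (mod 30) and x^{30} = 1 for x ≠ 0 (Fermat). So ψ⁻¹(5) = 5^11 mod 31.
Repeated squaring mod 31: 5^1 ≡ 5, 5^2 ≡ 5² = 25, 5^4 ≡ 25² = 625 ≡ 5, 5^8 ≡ 5² = 25. Since 11 = 8 + 2 + 1, 5^11 ≡ 25·25·5: 25·25 = 625 ≡ 5, then 5·5 = 25. So 5^11 ≡ 25 (mod 31).
Hence ψ⁻¹(5) = 25.

25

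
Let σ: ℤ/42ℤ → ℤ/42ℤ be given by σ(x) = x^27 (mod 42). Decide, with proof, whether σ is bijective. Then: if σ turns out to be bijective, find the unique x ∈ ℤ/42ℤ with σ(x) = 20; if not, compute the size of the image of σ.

σ(2): Repeated squaring mod 42: 2^1 ≡ 2, 2^2 ≡ 2² = 4, 2^4 ≡ 4² = 16, 2^8 ≡ 16² = 256 ≡ 4, 2^16 ≡ 4² = 16. Since 27 = 16 + 8 + 2 + 1, 2^27 ≡ 16·4·4·2: 16·4 = 64 ≡ 22, then 22·4 = 88 ≡ 4, then 4·2 = 8. So 2^27 ≡ 8 (mod 42).
σ(8): Repeated squaring mod 42: 8^1 ≡ 8, 8^2 ≡ 8² = 64 ≡ 22, 8^4 ≡ 22² = 484 ≡ 22, 8^8 ≡ 22² = 484 ≡ 22, 8^16 ≡ 22² = 484 ≡ 22. Since 27 = 16 + 8 + 2 + 1, 8^27 ≡ 22·22·22·8: 22·22 = 484 ≡ 22, then 22·22 = 484 ≡ 22, then 22·8 = 176 ≡ 8. So 8^27 ≡ 8 (mod 42).
So σ(2) = σ(8) = 8 while 2 ≠ 8, therefore σ is not injective, hence not bijective.
Since σ is not bijective, we determine |image(σ)|. Computing x^27 mod 42 for each x (by repeated squaring, reducing mod 42 at every step), the values σ(0), σ(1), …, σ(41) are: 0, 1, 8, 27, 22, 41, 6, 7, 8, 15, 34, 29, 6, 13, 14, 15, 22, 41, 36, 13, 20, 21, 22, 29, 6, 1, 20, 27, 28, 29, 36, 13, 8, 27, 34, 35, 36, 1, 20, 15, 34, 41.
The distinct values are {0, 1, 6, 7, 8, 13, 14, 15, 20, 21, 22, 27, 28, 29, 34, 35, 36, 41}; there are 18 of them.

18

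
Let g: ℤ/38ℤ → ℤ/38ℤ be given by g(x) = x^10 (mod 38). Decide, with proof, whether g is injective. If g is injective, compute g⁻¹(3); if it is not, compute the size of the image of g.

20

g(18): Repeated squaring mod 38: 18^1 ≡ 18, 18^2 ≡ 18² = 324 ≡ 20, 18^4 ≡ 20² = 400 ≡ 20, 18^8 ≡ 20² = 400 ≡ 20. Since 10 = 8 + 2, 18^10 ≡ 20·20: 20·20 = 400 ≡ 20. So 18^10 ≡ 20 (mod 38).
g(20): Repeated squaring mod 38: 20^1 ≡ 20, 20^2 ≡ 20² = 400 ≡ 20, 20^4 ≡ 20² = 400 ≡ 20, 20^8 ≡ 20² = 400 ≡ 20. Since 10 = 8 + 2, 20^10 ≡ 20·20: 20·20 = 400 ≡ 20. So 20^10 ≡ 20 (mod 38).
So g(18) = g(20) = 20 while 18 ≠ 20, therefore g is not injective.
Since g is not injective, we determine |image(g)|. Computing x^10 mod 38 for each x (by repeated squaring, reducing mod 38 at every step), the values g(0), g(1), …, g(37) are: 0, 1, 36, 35, 4, 5, 6, 7, 30, 9, 28, 11, 26, 25, 24, 23, 16, 17, 20, 19, 20, 17, 16, 23, 24, 25, 26, 11, 28, 9, 30, 7, 6, 5, 4, 35, 36, 1.
The distinct values are {0, 1, 4, 5, 6, 7, 9, 11, 16, 17, 19, 20, 23, 24, 25, 26, 28, 30, 35, 36}; there are 20 of them.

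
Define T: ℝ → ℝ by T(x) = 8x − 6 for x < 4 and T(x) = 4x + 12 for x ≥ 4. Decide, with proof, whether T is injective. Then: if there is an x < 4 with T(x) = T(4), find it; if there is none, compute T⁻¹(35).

Both pieces are strictly increasing (slopes 8 and 4), so each is injective on its own interval.
The left piece maps (−∞, 4) onto (−∞, 26); the right piece maps [4, ∞) onto [28, ∞).
These images are disjoint, so no value is attained by both pieces. Thus T is injective.
Because the two images are disjoint, no x < 4 has T(x) = T(4), so we compute T⁻¹(35): 35 lies in [28, ∞), so solve 4x + 12 = 35: x = (35 − 12)/4 = 23/4.

23/4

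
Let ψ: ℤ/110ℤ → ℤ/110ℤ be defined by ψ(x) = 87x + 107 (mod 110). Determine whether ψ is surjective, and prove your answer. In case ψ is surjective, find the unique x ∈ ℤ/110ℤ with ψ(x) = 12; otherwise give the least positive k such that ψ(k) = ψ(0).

95

Since gcd(87, 110) = 1, 87 is invertible modulo 110. Euclid's algorithm: 110 = 1·87 + 23, 87 = 3·23 + 18, 23 = 1·18 + 5, 18 = 3·5 + 3, 5 = 1·3 + 2, 3 = 1·2 + 1; back-substituting gives 1 = 43·87 − 34·110, so 87⁻¹ ≡ 43 (mod 110).
For any y ∈ ℤ/110ℤ, x = 43(y − 107) mod 110 satisfies ψ(x) = 87·43(y − 107) + 107 ≡ y (since 87·43 ≡ 1 mod 110). So every y has a preimage.
Therefore ψ is surjective.
Since ψ is surjective, we find ψ⁻¹(12): we need 87x ≡ 12 − 107 ≡ 15 (mod 110). Using 87⁻¹ = 43: x ≡ 43·15 = 645 = 5·110 + 95, so x = 95.
Check: ψ(95) = 87·95 + 107 = 8372 = 76·110 + 12 ≡ 12 (mod 110).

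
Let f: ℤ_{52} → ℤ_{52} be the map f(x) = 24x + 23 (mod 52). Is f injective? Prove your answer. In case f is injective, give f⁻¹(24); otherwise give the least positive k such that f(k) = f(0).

We have gcd(24, 52) = 4 > 1. Taking u = 0 and v = 13: f(0) = 23 and f(13) = 24·13 + 23 = 335 ≡ 23 (mod 52).
So f(0) = f(13) while 0 ≠ 13, so f is not injective.
Since f is not injective, we find the least positive k with f(k) = f(0): this means 24k ≡ 0 (mod 52), i.e. 52 ∣ 24k. Since gcd(24, 52) = 4, dividing through by 4 this holds exactly when 13 ∣ 6k, and as gcd(6, 13) = 1, exactly when 13 ∣ k.
The smallest positive such k is 13.

13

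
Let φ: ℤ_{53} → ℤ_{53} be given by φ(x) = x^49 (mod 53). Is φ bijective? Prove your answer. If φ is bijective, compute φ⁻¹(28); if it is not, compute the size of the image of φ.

Since 53 is prime, the nonzero elements of ℤ_{53} form a cyclic group of order 52.
As gcd(49, 52) = 1, raising to the 49th power is a bijection on this group: if a^49 ≡ b^49 then (ab^{−1})^49 = 1, and the only element of order dividing gcd(49, 52) = 1 is 1, so a = b.
With φ(0) = 0 this makes φ injective on all of ℤ_{53}, hence bijective (finite equal-size domain and codomain). In particular φ is bijective.
Since φ is bijective, we find the preimage of 28. The inverse of x ↦ x^49 on (ℤ_{53})^× is x ↦ x^17, because 49·17 = 833 = 16·52 + 1 ≡ 1 (mod 52) and x^{52} = 1 for x ≠ 0 (Fermat). So φ⁻¹(28) = 28^17 mod 53.
Repeated squaring mod 53: 28^1 ≡ 28, 28^2 ≡ 28² = 784 ≡ 42, 28^4 ≡ 42² = 1764 ≡ 15, 28^8 ≡ 15² = 225 ≡ 13, 28^16 ≡ 13² = 169 ≡ 10. Since 17 = 16 + 1, 28^17 ≡ 10·28: 10·28 = 280 ≡ 15. So 28^17 ≡ 15 (mod 53).
Hence φ⁻¹(28) = 15.

15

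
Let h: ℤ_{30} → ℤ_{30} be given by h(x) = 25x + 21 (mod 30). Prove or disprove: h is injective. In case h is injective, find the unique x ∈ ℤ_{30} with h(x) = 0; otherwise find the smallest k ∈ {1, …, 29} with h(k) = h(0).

We have gcd(25, 30) = 5 > 1. Taking s = 0 and t = 6: h(0) = 21 and h(6) = 25·6 + 21 = 171 ≡ 21 (mod 30).
So h(0) = h(6) while 0 ≠ 6, so h is not injective.
Since h is not injective, we find the least positive k with h(k) = h(0): this means 25k ≡ 0 (mod 30), i.e. 30 ∣ 25k. Since gcd(25, 30) = 5, dividing through by 5 this holds exactly when 6 ∣ 5k, and as gcd(5, 6) = 1, exactly when 6 ∣ k.
The smallest positive such k is 6.

6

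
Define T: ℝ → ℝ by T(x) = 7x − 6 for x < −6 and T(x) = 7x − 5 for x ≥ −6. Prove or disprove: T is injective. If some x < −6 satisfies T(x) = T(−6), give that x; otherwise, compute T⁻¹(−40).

-5

Both pieces are strictly increasing (slopes 7 and 7), so each is injective on its own interval.
The left piece maps (−∞, −6) onto (−∞, −48); the right piece maps [−6, ∞) onto [−47, ∞).
These images are disjoint, so no value is attained by both pieces. Hence T is injective.
Because the two images are disjoint, no x < −6 has T(x) = T(−6), so we compute T⁻¹(−40): −40 lies in [−47, ∞), so solve 7x − 5 = −40: x = (−40 + 5)/7 = −5.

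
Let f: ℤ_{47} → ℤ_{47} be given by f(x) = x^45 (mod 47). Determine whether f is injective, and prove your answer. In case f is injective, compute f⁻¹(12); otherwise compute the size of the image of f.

4

Since 47 is prime, the nonzero elements of ℤ_{47} form a cyclic group of order 46.
As gcd(45, 46) = 1, raising to the 45th power is a bijection on this group: if a^45 ≡ b^45 then (ab^{−1})^45 = 1, and the only element of order dividing gcd(45, 46) = 1 is 1, so a = b.
With f(0) = 0 this makes f injective on all of ℤ_{47}, hence bijective (finite equal-size domain and codomain). In particular f is injective.
Since f is injective, we find the preimage of 12. The inverse of x ↦ x^45 on (ℤ_{47})^× is x ↦ x^45, because 45·45 = 2025 = 44·46 + 1 ≡ 1 (mod 46) and x^{46} = 1 for x ≠ 0 (Fermat). So f⁻¹(12) = 12^45 mod 47.
Repeated squaring mod 47: 12^1 ≡ 12, 12^2 ≡ 12² = 144 ≡ 3, 12^4 ≡ 3² = 9, 12^8 ≡ 9² = 81 ≡ 34, 12^16 ≡ 34² = 1156 ≡ 28, 12^32 ≡ 28² = 784 ≡ 32. Since 45 = 32 + 8 + 4 + 1, 12^45 ≡ 32·34·9·12: 32·34 = 1088 ≡ 7, then 7·9 = 63 ≡ 16, then 16·12 = 192 ≡ 4. So 12^45 ≡ 4 (mod 47).
Hence f⁻¹(12) = 4.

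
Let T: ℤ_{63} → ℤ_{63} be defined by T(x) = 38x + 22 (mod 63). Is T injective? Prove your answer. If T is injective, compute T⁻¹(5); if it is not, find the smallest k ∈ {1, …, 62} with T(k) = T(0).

41

Recall that injectivity means: for all u, v in the domain, T(u) = T(v) implies u = v.
If T(u) = T(v), then 38u ≡ 38v (mod 63). Because gcd(38, 63) = 1, we may cancel 38 to get u ≡ v (mod 63).
So T is injective.
We now compute 38⁻¹ mod 63 explicitly. Euclid's algorithm: 63 = 1·38 + 25, 38 = 1·25 + 13, 25 = 1·13 + 12, 13 = 1·12 + 1; back-substituting gives 1 = 5·38 − 3·63, so 38⁻¹ ≡ 5 (mod 63).
Since T is injective, we compute T⁻¹(5): solve 38x + 22 ≡ 5 (mod 63), i.e. 38x ≡ 46 (mod 63).
Multiplying by 38⁻¹ = 5 gives x ≡ 5·46 = 230 = 3·63 + 41 ≡ 41 (mod 63).
Check: T(41) = 38·41 + 22 = 1580 = 25·63 + 5 ≡ 5 (mod 63).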